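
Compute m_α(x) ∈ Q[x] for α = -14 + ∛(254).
m_α(x) = x^3 + 42x^2 + 588x + 2490

Set β = α + 14 = ∛(254), so β^3 = 254. Then (α + 14)^3 - 254 = 0, i.e. α is a root of g(x) = (x + 14)^3 - 254 = x^3 + 42x^2 + 588x + 2490. Since g(x) = h(x + 14) where h(x) = x^3 - 254, and h is irreducible over Q (because 254 is not a perfect cube, so h has no rational root, and a monic cubic with no rational root is irreducible), g is also irreducible (irreducibility is preserved under the substitution x → x + 14). Hence m_α(x) = x^3 + 42x^2 + 588x + 2490.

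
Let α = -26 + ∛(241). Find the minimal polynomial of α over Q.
m_α(x) = x^3 + 78x^2 + 2028x + 17335

Set β = α + 26 = ∛(241), so β^3 = 241. Then (α + 26)^3 - 241 = 0, i.e. α is a root of g(x) = (x + 26)^3 - 241 = x^3 + 78x^2 + 2028x + 17335. Since g(x) = h(x + 26) where h(x) = x^3 - 241, and h is irreducible over Q (because 241 is not a perfect cube, so h has no rational root, and a monic cubic with no rational root is irreducible), g is also irreducible (irreducibility is preserved under the substitution x → x + 26). Hence m_α(x) = x^3 + 78x^2 + 2028x + 17335.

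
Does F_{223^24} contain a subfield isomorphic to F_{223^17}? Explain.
No: F_{223^17} is not a subfield of F_{223^24}

F_{p^m} embeds in F_{p^n} iff m | n. Here 17 ∤ 24 (since 24 = 1·17 + 7 with remainder 7 ≠ 0), so F_{223^17} is not a subfield of F_{223^24}. Equivalently: if it were, the tower law would give 17 = [F_{223^17}:F_223] dividing [F_{223^24}:F_223] = 24, contradiction.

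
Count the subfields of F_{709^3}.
F_{709^3} has 2 subfields

The subfields of F_{p^n} are exactly the fields F_{p^d} for d | n (each is the fixed field of the unique index-d subgroup of Gal(F_{p^n}/F_p) ≅ Z/nZ). The divisors of n = 3 are {1, 3}, giving 2 subfields: F_{709^1}, F_{709^3}.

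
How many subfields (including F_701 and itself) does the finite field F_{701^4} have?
F_{701^4} has 3 subfields

The subfields of F_{p^n} are exactly the fields F_{p^d} for d | n (each is the fixed field of the unique index-d subgroup of Gal(F_{p^n}/F_p) ≅ Z/nZ). The divisors of n = 4 are {1, 2, 4}, giving 3 subfields: F_{701^1}, F_{701^2}, F_{701^4}.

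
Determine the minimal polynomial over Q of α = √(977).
m_α(x) = x^2 - 977

α satisfies α^2 - 977 = 0, so x^2 - 977 annihilates α. Since d = 977 is squarefree and ≠ 1, it is not a perfect square in Q, so x^2 - 977 has no rational root and is therefore irreducible over Q (a degree-2 polynomial over a field is irreducible iff it has no root). Hence m_α(x) = x^2 - 977.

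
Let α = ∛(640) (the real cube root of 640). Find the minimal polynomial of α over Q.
m_α(x) = x^3 - 640

α satisfies α^3 = 640, so x^3 - 640 annihilates α. By the rational root test, a rational root p/q (in lowest terms) of x^3 - 640 would satisfy p^3 = 640 q^3, forcing q = 1 and p^3 = 640; but 640 is not a perfect cube, contradiction. A monic cubic over Q with no rational root is irreducible (any nontrivial factorization would include a linear factor). Hence x^3 - 640 is the minimal polynomial of α, and in particular [Q(α):Q] = 3.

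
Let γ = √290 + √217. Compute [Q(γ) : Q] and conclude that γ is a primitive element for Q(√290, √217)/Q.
[Q(γ) : Q] = 4 (equivalently, Q(γ) = Q(√290, √217))

Obviously Q(γ) ⊆ Q(√290, √217), and [Q(√290, √217):Q] = 4 (since 290, 217 are distinct squarefree integers > 1 with 62930 not a perfect square). To show equality we compute the minimal polynomial of γ. From γ = √290 + √217: γ^2 = 290 + 2√(62930) + 217 = 507 + 2√(62930), so γ^2 - 507 = 2√(62930); squaring, (γ^2 - 507)^2 = 4·62930, i.e. γ^4 - 1014γ^2 + 257049 - 251720 = 0, i.e. γ^4 - 1014γ^2 + 5329 = 0. So γ is a root of x^4 - 1014x^2 + 5329. This polynomial is irreducible over Q: it has no rational root (each ±√290 ± √217 is irrational), and any factorization into two quadratics over Q would force √(62930) ∈ Q (pairing opposite roots) or √290, √217 ∈ Q (other pairings), all impossible. Hence [Q(γ):Q] = 4 = [Q(√290, √217):Q], so Q(γ) = Q(√290, √217).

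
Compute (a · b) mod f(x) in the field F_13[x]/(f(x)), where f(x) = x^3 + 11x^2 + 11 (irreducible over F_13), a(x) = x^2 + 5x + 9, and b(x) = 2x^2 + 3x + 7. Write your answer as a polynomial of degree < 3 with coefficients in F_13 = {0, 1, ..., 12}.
a · b ≡ 9x^2 + x + 6 (mod f(x))

Multiply in F_13[x]: a(x)·b(x) = (x^2 + 5x + 9)·(2x^2 + 3x + 7) = 2x^4 + x^2 + 10x + 11. This has degree ≥ 3, so divide by f(x) over F_13: 2x^4 + x^2 + 10x + 11 = (2x + 4)·(x^3 + 11x^2 + 11) + (9x^2 + x + 6). Hence a·b ≡ 9x^2 + x + 6 (mod f). (F_13[x]/(f) is a field with 13^3 = 2197 elements since f is irreducible of degree 3.)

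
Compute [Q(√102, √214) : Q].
[Q(√102, √214) : Q] = 4

[Q(√102):Q] = 2 (min poly x^2 - 102, irreducible since 102 is squarefree > 1). For the top step, suppose √214 ∈ Q(√102), say √214 = c + d√102 with c, d ∈ Q. Squaring: 214 = c^2 + 102d^2 + 2cd√102. Since √102 ∉ Q this forces 2cd = 0. If d = 0 then √214 = c ∈ Q, contradicting 214 squarefree > 1. If c = 0 then 214 = 102d^2, so 102·214 = (102d)^2 is a perfect square in Q — but 102·214 = 21828 is not a perfect square (since 102 and 214 are distinct squarefree integers). Contradiction. Hence √214 ∉ Q(√102), so x^2 - 214 stays irreducible over Q(√102) and [Q(√102, √214) : Q(√102)] = 2. By the tower law, [Q(√102, √214) : Q] = 2 · 2 = 4.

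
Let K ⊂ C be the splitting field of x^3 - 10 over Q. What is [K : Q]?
[K : Q] = 6

The roots of x^3 - 10 are ∛10, ω∛10, ω^2∛10 where ω = e^(2πi/3) is a primitive cube root of unity, so K = Q(∛10, ω). Now [Q(∛10):Q] = 3 (since 10 is not a perfect cube, x^3 - 10 is irreducible) and [Q(ω):Q] = 2. Both 2 and 3 divide [K:Q], and [K:Q] ≤ 3·2 = 6, so [K:Q] = 6. (Equivalently: Q(∛10) ⊂ R but ω ∉ R, so [K : Q(∛10)] = 2.)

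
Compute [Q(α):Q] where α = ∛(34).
[Q(α):Q] = 3

The minimal polynomial of α is x^3 - 34, irreducible over Q since 34 is not a perfect cube (so x^3 - 34 has no rational root). Hence [Q(α):Q] = deg(m_α) = 3.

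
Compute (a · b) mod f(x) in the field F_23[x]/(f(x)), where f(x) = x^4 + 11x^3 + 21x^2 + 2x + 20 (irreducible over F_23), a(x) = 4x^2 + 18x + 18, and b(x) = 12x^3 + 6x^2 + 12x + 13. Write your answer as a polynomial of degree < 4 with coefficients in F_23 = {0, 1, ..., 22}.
a · b ≡ 2x^3 + 3x^2 + 20x + 14 (mod f(x))

Multiply in F_23[x]: a(x)·b(x) = (4x^2 + 18x + 18)·(12x^3 + 6x^2 + 12x + 13) = 2x^5 + 10x^4 + 4x^3 + 8x^2 + 13x + 4. This has degree ≥ 4, so divide by f(x) over F_23: 2x^5 + 10x^4 + 4x^3 + 8x^2 + 13x + 4 = (2x + 11)·(x^4 + 11x^3 + 21x^2 + 2x + 20) + (2x^3 + 3x^2 + 20x + 14). Hence a·b ≡ 2x^3 + 3x^2 + 20x + 14 (mod f). (F_23[x]/(f) is a field with 23^4 = 279841 elements since f is irreducible of degree 4.)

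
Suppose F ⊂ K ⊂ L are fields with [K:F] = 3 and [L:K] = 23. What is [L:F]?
[L:F] = 69

The tower law says that for any tower of field extensions F ⊂ K ⊂ L with finite degrees, [L:F] = [L:K] · [K:F]. Here this gives [L:F] = 23 · 3 = 69.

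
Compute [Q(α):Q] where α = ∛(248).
[Q(α):Q] = 3

The minimal polynomial of α is x^3 - 248, irreducible over Q since 248 is not a perfect cube (so x^3 - 248 has no rational root). Hence [Q(α):Q] = deg(m_α) = 3.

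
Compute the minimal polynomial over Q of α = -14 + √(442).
m_α(x) = x^2 + 28x - 246

From α + 14 = √(442), squaring gives (α + 14)^2 = 442, i.e. α^2 + 28α + 196 = 442, so α^2 + 28α - 246 = 0. The discriminant of x^2 + 28x - 246 is (28)^2 - 4·(-246) = 784 + 984 = 1768, and 4·(442) is not a perfect square in Q since 442 is squarefree and ≠ 1. Hence x^2 + 28x - 246 is irreducible over Q and is the minimal polynomial of α.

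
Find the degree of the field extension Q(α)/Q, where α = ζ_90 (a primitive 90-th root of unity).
[Q(α):Q] = 24

The minimal polynomial of ζ_90 over Q is the 90-th cyclotomic polynomial Φ_90(x), which is irreducible over Q and has degree φ(90) = 24. Hence [Q(α):Q] = φ(90) = 24.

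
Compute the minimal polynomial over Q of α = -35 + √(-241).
m_α(x) = x^2 + 70x + 1466

From α + 35 = √(-241), squaring gives (α + 35)^2 = -241, i.e. α^2 + 70α + 1225 = -241, so α^2 + 70α + 1466 = 0. The discriminant of x^2 + 70x + 1466 is (70)^2 - 4·(1466) = 4900 - 5864 = -964, and 4·(-241) is not a perfect square in Q since -241 is squarefree and ≠ 1. Hence x^2 + 70x + 1466 is irreducible over Q and is the minimal polynomial of α.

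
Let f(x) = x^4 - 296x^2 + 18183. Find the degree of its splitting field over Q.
[K : Q] = 4

Solving the quadratic in x^2: x^2 = (296 ± √(296^2 - 4·18183))/2 = (296 ± √14884)/2 = (296 ± 122)/2, giving x^2 = 87 or x^2 = 209. So f(x) = (x^2 - 87)(x^2 - 209) and the roots of f are ±√87, ±√209. Hence the splitting field is K = Q(√87, √209). Since 87 and 209 are distinct squarefree integers > 1, their product 18183 is not a perfect square, so √209 ∉ Q(√87). By the tower law [K:Q] = [Q(√87,√209):Q(√87)] · [Q(√87):Q] = 2 · 2 = 4.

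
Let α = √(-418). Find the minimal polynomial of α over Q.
m_α(x) = x^2 + 418

α satisfies α^2 + 418 = 0, so x^2 + 418 annihilates α. Since d = -418 is squarefree and ≠ 1, it is not a perfect square in Q, so x^2 + 418 has no rational root and is therefore irreducible over Q (a degree-2 polynomial over a field is irreducible iff it has no root). Hence m_α(x) = x^2 + 418.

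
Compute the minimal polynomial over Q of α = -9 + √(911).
m_α(x) = x^2 + 18x - 830

From α + 9 = √(911), squaring gives (α + 9)^2 = 911, i.e. α^2 + 18α + 81 = 911, so α^2 + 18α - 830 = 0. The discriminant of x^2 + 18x - 830 is (18)^2 - 4·(-830) = 324 + 3320 = 3644, and 4·(911) is not a perfect square in Q since 911 is squarefree and ≠ 1. Hence x^2 + 18x - 830 is irreducible over Q and is the minimal polynomial of α.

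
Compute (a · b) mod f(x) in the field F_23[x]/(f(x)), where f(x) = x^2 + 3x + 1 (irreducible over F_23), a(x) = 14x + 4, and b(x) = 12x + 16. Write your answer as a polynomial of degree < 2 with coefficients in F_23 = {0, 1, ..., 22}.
a · b ≡ 21x + 11 (mod f(x))

Multiply in F_23[x]: a(x)·b(x) = (14x + 4)·(12x + 16) = 7x^2 + 19x + 18. This has degree ≥ 2, so divide by f(x) over F_23: 7x^2 + 19x + 18 = (7)·(x^2 + 3x + 1) + (21x + 11). Hence a·b ≡ 21x + 11 (mod f). (F_23[x]/(f) is a field with 23^2 = 529 elements since f is irreducible of degree 2.)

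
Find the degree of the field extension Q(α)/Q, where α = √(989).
[Q(α):Q] = 2

[Q(α):Q] equals the degree of the minimal polynomial of α. Here α^2 = 989 and x^2 - 989 is irreducible (d = 989 is squarefree, ≠ 1, hence not a square), so deg(m_α) = 2. Thus [Q(α):Q] = 2.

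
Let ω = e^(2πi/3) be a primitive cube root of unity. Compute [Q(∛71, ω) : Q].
[Q(∛71, ω) : Q] = 6

[Q(∛71):Q] = 3 (min poly x^3 - 71, irreducible since 71 is not a perfect cube). [Q(ω):Q] = 2 (min poly x^2 + x + 1). Since Q(∛71) ⊂ R and ω ∉ R, we have ω ∉ Q(∛71), so x^2 + x + 1 remains irreducible over Q(∛71) and [Q(∛71, ω) : Q(∛71)] = 2. By the tower law, [Q(∛71, ω) : Q] = 3 · 2 = 6. (In fact Q(∛71, ω) is the splitting field of x^3 - 71 over Q.)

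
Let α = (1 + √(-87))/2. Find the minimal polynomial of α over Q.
m_α(x) = x^2 - x + 22

From 2α - 1 = √(-87), squaring gives (2α - 1)^2 = -87, i.e. 4α^2 - 4α + 1 = -87, so α^2 - α + (1 + 87)/4 = 0. Since -87 ≡ 1 (mod 4), (1 + 87)/4 = 22 ∈ Z. The polynomial x^2 - x + 22 has discriminant 1 - 4·(22) = -87, which is not a perfect square in Q (d = -87 is squarefree and ≠ 1), so x^2 - x + 22 is irreducible over Q. It is the minimal polynomial of α.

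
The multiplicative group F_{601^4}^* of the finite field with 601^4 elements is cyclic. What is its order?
|F_{601^4}^*| = 130466162400

F_{601^4} has 601^4 = 130466162401 elements; its multiplicative group consists of all nonzero elements, so |F_{601^4}^*| = 130466162401 - 1 = 130466162400. (It is cyclic since any finite subgroup of the multiplicative group of a field is cyclic.)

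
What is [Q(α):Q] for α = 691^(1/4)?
[Q(α):Q] = 4

α is a root of x^4 - 691. By Eisenstein's criterion at the prime p = 691 (which divides the constant term 691 but p^2 = 477481 does not, since 691 is squarefree), x^4 - 691 is irreducible over Q. Hence [Q(α):Q] = 4.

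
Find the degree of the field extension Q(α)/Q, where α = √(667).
[Q(α):Q] = 2

[Q(α):Q] equals the degree of the minimal polynomial of α. Here α^2 = 667 and x^2 - 667 is irreducible (d = 667 is squarefree, ≠ 1, hence not a square), so deg(m_α) = 2. Thus [Q(α):Q] = 2.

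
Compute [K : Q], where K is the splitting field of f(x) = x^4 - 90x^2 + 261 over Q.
[K : Q] = 4

Solving the quadratic in x^2: x^2 = (90 ± √(90^2 - 4·261))/2 = (90 ± √7056)/2 = (90 ± 84)/2, giving x^2 = 3 or x^2 = 87. So f(x) = (x^2 - 3)(x^2 - 87) and the roots of f are ±√3, ±√87. Hence the splitting field is K = Q(√3, √87). Since 3 and 87 are distinct squarefree integers > 1, their product 261 is not a perfect square, so √87 ∉ Q(√3). By the tower law [K:Q] = [Q(√3,√87):Q(√3)] · [Q(√3):Q] = 2 · 2 = 4.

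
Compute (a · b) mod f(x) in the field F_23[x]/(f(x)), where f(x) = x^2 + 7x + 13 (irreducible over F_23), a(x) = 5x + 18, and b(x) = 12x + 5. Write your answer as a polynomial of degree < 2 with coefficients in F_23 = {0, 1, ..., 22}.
a · b ≡ 5x (mod f(x))

Multiply in F_23[x]: a(x)·b(x) = (5x + 18)·(12x + 5) = 14x^2 + 11x + 21. This has degree ≥ 2, so divide by f(x) over F_23: 14x^2 + 11x + 21 = (14)·(x^2 + 7x + 13) + (5x). Hence a·b ≡ 5x (mod f). (F_23[x]/(f) is a field with 23^2 = 529 elements since f is irreducible of degree 2.)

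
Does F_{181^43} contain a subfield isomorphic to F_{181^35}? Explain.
No: F_{181^35} is not a subfield of F_{181^43}

F_{p^m} embeds in F_{p^n} iff m | n. Here 35 ∤ 43 (since 43 = 1·35 + 8 with remainder 8 ≠ 0), so F_{181^35} is not a subfield of F_{181^43}. Equivalently: if it were, the tower law would give 35 = [F_{181^35}:F_181] dividing [F_{181^43}:F_181] = 43, contradiction.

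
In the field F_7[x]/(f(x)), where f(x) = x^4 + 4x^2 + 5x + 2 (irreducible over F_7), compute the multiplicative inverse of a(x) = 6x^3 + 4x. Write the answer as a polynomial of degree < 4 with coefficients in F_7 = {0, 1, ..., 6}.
a(x)^(-1) ≡ x^3 + 5x^2 + 5x + 3 (mod f(x))

Since f is irreducible over F_7, F_7[x]/(f) is a field and a(x) ≠ 0 has an inverse. Apply the extended Euclidean algorithm to f(x) and a(x) in F_7[x]: f(x) = (6x)·a(x) + (x^2 + 5x + 2);  a(x) = (6x + 5)·(x^2 + 5x + 2) + (2x + 4);  (x^2 + 5x + 2) = (4x + 5)·(2x + 4) + (3). The last nonzero remainder is the constant 3 = gcd(f, a) in F_7. Back-substituting through the division chain expresses 3 = s(x)·a(x) + t(x)·f(x) with s(x) ≡ 3x^3 + x^2 + x + 2 (mod f), so (3x^3 + x^2 + x + 2)·a(x) ≡ 3 (mod f). Multiplying by 3^(-1) ≡ 5 in F_7 gives a(x)^(-1) ≡ 5·(3x^3 + x^2 + x + 2) ≡ x^3 + 5x^2 + 5x + 3 (mod f). Check: (6x^3 + 4x)·(x^3 + 5x^2 + 5x + 3) = 6x^6 + 2x^5 + 6x^4 + 3x^3 + 6x^2 + 5x ≡ 1 (mod x^4 + 4x^2 + 5x + 2).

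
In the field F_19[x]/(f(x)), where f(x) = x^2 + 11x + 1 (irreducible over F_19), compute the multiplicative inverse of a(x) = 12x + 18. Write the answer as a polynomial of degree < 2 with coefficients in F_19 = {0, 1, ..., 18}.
a(x)^(-1) ≡ 11x (mod f(x))

Since f is irreducible over F_19, F_19[x]/(f) is a field and a(x) ≠ 0 has an inverse. Apply the extended Euclidean algorithm to f(x) and a(x) in F_19[x]: f(x) = (8x)·a(x) + (1). The last nonzero remainder is the constant 1 = gcd(f, a) in F_19. Back-substituting through the division chain expresses 1 = s(x)·a(x) + t(x)·f(x) with s(x) ≡ 11x (mod f), so a(x)^(-1) ≡ s(x) = 11x (mod f). Check: (12x + 18)·(11x) = 18x^2 + 8x ≡ 1 (mod x^2 + 11x + 1).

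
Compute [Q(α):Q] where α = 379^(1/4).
[Q(α):Q] = 4

α is a root of x^4 - 379. By Eisenstein's criterion at the prime p = 379 (which divides the constant term 379 but p^2 = 143641 does not, since 379 is squarefree), x^4 - 379 is irreducible over Q. Hence [Q(α):Q] = 4.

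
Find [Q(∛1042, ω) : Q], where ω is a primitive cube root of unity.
[Q(∛1042, ω) : Q] = 6

[Q(∛1042):Q] = 3 (min poly x^3 - 1042, irreducible since 1042 is not a perfect cube). [Q(ω):Q] = 2 (min poly x^2 + x + 1). Since Q(∛1042) ⊂ R and ω ∉ R, we have ω ∉ Q(∛1042), so x^2 + x + 1 remains irreducible over Q(∛1042) and [Q(∛1042, ω) : Q(∛1042)] = 2. By the tower law, [Q(∛1042, ω) : Q] = 3 · 2 = 6. (In fact Q(∛1042, ω) is the splitting field of x^3 - 1042 over Q.)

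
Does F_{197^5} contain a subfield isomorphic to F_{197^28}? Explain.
No: F_{197^28} is not a subfield of F_{197^5}

F_{p^m} embeds in F_{p^n} iff m | n. Here 28 ∤ 5 (since 5 = 0·28 + 5 with remainder 5 ≠ 0), so F_{197^28} is not a subfield of F_{197^5}. Equivalently: if it were, the tower law would give 28 = [F_{197^28}:F_197] dividing [F_{197^5}:F_197] = 5, contradiction.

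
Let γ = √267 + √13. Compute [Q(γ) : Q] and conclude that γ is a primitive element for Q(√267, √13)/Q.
[Q(γ) : Q] = 4 (equivalently, Q(γ) = Q(√267, √13))

Obviously Q(γ) ⊆ Q(√267, √13), and [Q(√267, √13):Q] = 4 (since 267, 13 are distinct squarefree integers > 1 with 3471 not a perfect square). To show equality we compute the minimal polynomial of γ. From γ = √267 + √13: γ^2 = 267 + 2√(3471) + 13 = 280 + 2√(3471), so γ^2 - 280 = 2√(3471); squaring, (γ^2 - 280)^2 = 4·3471, i.e. γ^4 - 560γ^2 + 78400 - 13884 = 0, i.e. γ^4 - 560γ^2 + 64516 = 0. So γ is a root of x^4 - 560x^2 + 64516. This polynomial is irreducible over Q: it has no rational root (each ±√267 ± √13 is irrational), and any factorization into two quadratics over Q would force √(3471) ∈ Q (pairing opposite roots) or √267, √13 ∈ Q (other pairings), all impossible. Hence [Q(γ):Q] = 4 = [Q(√267, √13):Q], so Q(γ) = Q(√267, √13).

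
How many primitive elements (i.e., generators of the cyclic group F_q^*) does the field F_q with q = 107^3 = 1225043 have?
There are φ(1225042) = 471744 primitive elements

F_q^* is cyclic of order q - 1 = 1225042. A cyclic group of order m has exactly φ(m) generators. Here m = 1225042 = 2 · 7 · 13 · 53 · 127, so the number of primitive elements is φ(1225042) = 471744.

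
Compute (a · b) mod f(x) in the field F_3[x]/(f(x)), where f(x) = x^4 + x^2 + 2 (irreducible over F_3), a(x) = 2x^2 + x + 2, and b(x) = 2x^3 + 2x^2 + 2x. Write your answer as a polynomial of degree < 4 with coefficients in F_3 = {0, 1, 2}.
a · b ≡ 2x (mod f(x))

Multiply in F_3[x]: a(x)·b(x) = (2x^2 + x + 2)·(2x^3 + 2x^2 + 2x) = x^5 + x^3 + x. This has degree ≥ 4, so divide by f(x) over F_3: x^5 + x^3 + x = (x)·(x^4 + x^2 + 2) + (2x). Hence a·b ≡ 2x (mod f). (F_3[x]/(f) is a field with 3^4 = 81 elements since f is irreducible of degree 4.)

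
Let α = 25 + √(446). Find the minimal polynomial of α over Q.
m_α(x) = x^2 - 50x + 179

From α - 25 = √(446), squaring gives (α - 25)^2 = 446, i.e. α^2 - 50α + 625 = 446, so α^2 - 50α + 179 = 0. The discriminant of x^2 - 50x + 179 is (-50)^2 - 4·(179) = 2500 - 716 = 1784, and 4·(446) is not a perfect square in Q since 446 is squarefree and ≠ 1. Hence x^2 - 50x + 179 is irreducible over Q and is the minimal polynomial of α.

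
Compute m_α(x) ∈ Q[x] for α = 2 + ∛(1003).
m_α(x) = x^3 - 6x^2 + 12x - 1011

Set β = α - 2 = ∛(1003), so β^3 = 1003. Then (α - 2)^3 - 1003 = 0, i.e. α is a root of g(x) = (x - 2)^3 - 1003 = x^3 - 6x^2 + 12x - 1011. Since g(x) = h(x - 2) where h(x) = x^3 - 1003, and h is irreducible over Q (because 1003 is not a perfect cube, so h has no rational root, and a monic cubic with no rational root is irreducible), g is also irreducible (irreducibility is preserved under the substitution x → x - 2). Hence m_α(x) = x^3 - 6x^2 + 12x - 1011.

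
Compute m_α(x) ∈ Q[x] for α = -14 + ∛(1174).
m_α(x) = x^3 + 42x^2 + 588x + 1570

Set β = α + 14 = ∛(1174), so β^3 = 1174. Then (α + 14)^3 - 1174 = 0, i.e. α is a root of g(x) = (x + 14)^3 - 1174 = x^3 + 42x^2 + 588x + 1570. Since g(x) = h(x + 14) where h(x) = x^3 - 1174, and h is irreducible over Q (because 1174 is not a perfect cube, so h has no rational root, and a monic cubic with no rational root is irreducible), g is also irreducible (irreducibility is preserved under the substitution x → x + 14). Hence m_α(x) = x^3 + 42x^2 + 588x + 1570.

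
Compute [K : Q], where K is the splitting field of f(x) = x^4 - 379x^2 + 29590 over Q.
[K : Q] = 4

Solving the quadratic in x^2: x^2 = (379 ± √(379^2 - 4·29590))/2 = (379 ± √25281)/2 = (379 ± 159)/2, giving x^2 = 269 or x^2 = 110. So f(x) = (x^2 - 269)(x^2 - 110) and the roots of f are ±√269, ±√110. Hence the splitting field is K = Q(√269, √110). Since 269 and 110 are distinct squarefree integers > 1, their product 29590 is not a perfect square, so √110 ∉ Q(√269). By the tower law [K:Q] = [Q(√269,√110):Q(√269)] · [Q(√269):Q] = 2 · 2 = 4.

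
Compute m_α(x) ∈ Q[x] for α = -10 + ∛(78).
m_α(x) = x^3 + 30x^2 + 300x + 922

Set β = α + 10 = ∛(78), so β^3 = 78. Then (α + 10)^3 - 78 = 0, i.e. α is a root of g(x) = (x + 10)^3 - 78 = x^3 + 30x^2 + 300x + 922. Since g(x) = h(x + 10) where h(x) = x^3 - 78, and h is irreducible over Q (because 78 is not a perfect cube, so h has no rational root, and a monic cubic with no rational root is irreducible), g is also irreducible (irreducibility is preserved under the substitution x → x + 10). Hence m_α(x) = x^3 + 30x^2 + 300x + 922.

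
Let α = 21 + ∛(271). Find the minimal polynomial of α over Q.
m_α(x) = x^3 - 63x^2 + 1323x - 9532

Set β = α - 21 = ∛(271), so β^3 = 271. Then (α - 21)^3 - 271 = 0, i.e. α is a root of g(x) = (x - 21)^3 - 271 = x^3 - 63x^2 + 1323x - 9532. Since g(x) = h(x - 21) where h(x) = x^3 - 271, and h is irreducible over Q (because 271 is not a perfect cube, so h has no rational root, and a monic cubic with no rational root is irreducible), g is also irreducible (irreducibility is preserved under the substitution x → x - 21). Hence m_α(x) = x^3 - 63x^2 + 1323x - 9532.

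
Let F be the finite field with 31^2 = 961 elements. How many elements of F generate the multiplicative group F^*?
There are φ(960) = 256 primitive elements

F_q^* is cyclic of order q - 1 = 960. A cyclic group of order m has exactly φ(m) generators. Here m = 960 = 2^6 · 3 · 5, so the number of primitive elements is φ(960) = 256.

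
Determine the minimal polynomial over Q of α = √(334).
m_α(x) = x^2 - 334

α satisfies α^2 - 334 = 0, so x^2 - 334 annihilates α. Since d = 334 is squarefree and ≠ 1, it is not a perfect square in Q, so x^2 - 334 has no rational root and is therefore irreducible over Q (a degree-2 polynomial over a field is irreducible iff it has no root). Hence m_α(x) = x^2 - 334.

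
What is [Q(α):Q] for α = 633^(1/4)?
[Q(α):Q] = 4

α is a root of x^4 - 633. By Eisenstein's criterion at the prime p = 3 (which divides the constant term 633 but p^2 = 9 does not, since 633 is squarefree), x^4 - 633 is irreducible over Q. Hence [Q(α):Q] = 4.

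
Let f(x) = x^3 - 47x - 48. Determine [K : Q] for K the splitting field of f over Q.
[K : Q] = 6

By the rational root test, any rational root of the monic integer polynomial f(x) = x^3 - 47x - 48 must be an integer dividing the constant term -48, i.e. one of ±{1, 2, 3, 4, 6, 8, 12, 16, 24, 48}. Evaluating: f(1) = -94, f(-1) = -2, f(2) = -134, f(-2) = 38, f(3) = -162, f(-3) = 66, f(4) = -172, f(-4) = 76, f(6) = -114, f(-6) = 18, f(8) = 88, f(-8) = -184, f(12) = 1116, f(-12) = -1212, f(16) = 3296, f(-16) = -3392, f(24) = 12648, f(-24) = -12744, f(48) = 108288, f(-48) = -108384; none is 0, so f has no rational root and is therefore irreducible over Q (a cubic with no linear factor over a field is irreducible). For an irreducible cubic, the Galois group is A_3 or S_3 according as the discriminant disc(f) = -4a^3 - 27b^2 = -4·(-47)^3 - 27·(-48)^2 = 353084 is or is not a square in Q. Here disc(f) = 353084 is not a perfect square in Q, so the Galois group of f over Q is not contained in A_3 and must be all of S_3. The splitting field has degree |S_3| = 6 over Q, so [K : Q] = 6.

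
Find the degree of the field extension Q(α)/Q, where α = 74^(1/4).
[Q(α):Q] = 4

α is a root of x^4 - 74. By Eisenstein's criterion at the prime p = 2 (which divides the constant term 74 but p^2 = 4 does not, since 74 is squarefree), x^4 - 74 is irreducible over Q. Hence [Q(α):Q] = 4.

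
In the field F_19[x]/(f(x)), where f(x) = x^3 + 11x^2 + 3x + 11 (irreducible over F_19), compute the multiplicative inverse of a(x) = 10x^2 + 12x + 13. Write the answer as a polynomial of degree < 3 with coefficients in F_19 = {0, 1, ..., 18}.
a(x)^(-1) ≡ 4x^2 + 18x + 18 (mod f(x))

Since f is irreducible over F_19, F_19[x]/(f) is a field and a(x) ≠ 0 has an inverse. Apply the extended Euclidean algorithm to f(x) and a(x) in F_19[x]: f(x) = (2x + 12)·a(x) + (4x + 7);  a(x) = (12x + 1)·(4x + 7) + (6). The last nonzero remainder is the constant 6 = gcd(f, a) in F_19. Back-substituting through the division chain expresses 6 = s(x)·a(x) + t(x)·f(x) with s(x) ≡ 5x^2 + 13x + 13 (mod f), so (5x^2 + 13x + 13)·a(x) ≡ 6 (mod f). Multiplying by 6^(-1) ≡ 16 in F_19 gives a(x)^(-1) ≡ 16·(5x^2 + 13x + 13) ≡ 4x^2 + 18x + 18 (mod f). Check: (10x^2 + 12x + 13)·(4x^2 + 18x + 18) = 2x^4 + 11x^2 + 13x + 6 ≡ 1 (mod x^3 + 11x^2 + 3x + 11).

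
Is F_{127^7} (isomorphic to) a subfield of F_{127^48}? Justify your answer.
No: F_{127^7} is not a subfield of F_{127^48}

F_{p^m} embeds in F_{p^n} iff m | n. Here 7 ∤ 48 (since 48 = 6·7 + 6 with remainder 6 ≠ 0), so F_{127^7} is not a subfield of F_{127^48}. Equivalently: if it were, the tower law would give 7 = [F_{127^7}:F_127] dividing [F_{127^48}:F_127] = 48, contradiction.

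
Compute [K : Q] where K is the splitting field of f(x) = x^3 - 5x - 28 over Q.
[K : Q] = 6

By the rational root test, any rational root of the monic integer polynomial f(x) = x^3 - 5x - 28 must be an integer dividing the constant term -28, i.e. one of ±{1, 2, 4, 7, 14, 28}. Evaluating: f(1) = -32, f(-1) = -24, f(2) = -30, f(-2) = -26, f(4) = 16, f(-4) = -72, f(7) = 280, f(-7) = -336, f(14) = 2646, f(-14) = -2702, f(28) = 21784, f(-28) = -21840; none is 0, so f has no rational root and is therefore irreducible over Q (a cubic with no linear factor over a field is irreducible). For an irreducible cubic, the Galois group is A_3 or S_3 according as the discriminant disc(f) = -4a^3 - 27b^2 = -4·(-5)^3 - 27·(-28)^2 = -20668 is or is not a square in Q. Here disc(f) = -20668 is not a perfect square in Q, so the Galois group of f over Q is not contained in A_3 and must be all of S_3. The splitting field has degree |S_3| = 6 over Q, so [K : Q] = 6.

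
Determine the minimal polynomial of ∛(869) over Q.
m_α(x) = x^3 - 869

α satisfies α^3 = 869, so x^3 - 869 annihilates α. By the rational root test, a rational root p/q (in lowest terms) of x^3 - 869 would satisfy p^3 = 869 q^3, forcing q = 1 and p^3 = 869; but 869 is not a perfect cube, contradiction. A monic cubic over Q with no rational root is irreducible (any nontrivial factorization would include a linear factor). Hence x^3 - 869 is the minimal polynomial of α, and in particular [Q(α):Q] = 3.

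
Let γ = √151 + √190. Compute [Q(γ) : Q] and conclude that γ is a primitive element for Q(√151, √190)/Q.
[Q(γ) : Q] = 4 (equivalently, Q(γ) = Q(√151, √190))

Obviously Q(γ) ⊆ Q(√151, √190), and [Q(√151, √190):Q] = 4 (since 151, 190 are distinct squarefree integers > 1 with 28690 not a perfect square). To show equality we compute the minimal polynomial of γ. From γ = √151 + √190: γ^2 = 151 + 2√(28690) + 190 = 341 + 2√(28690), so γ^2 - 341 = 2√(28690); squaring, (γ^2 - 341)^2 = 4·28690, i.e. γ^4 - 682γ^2 + 116281 - 114760 = 0, i.e. γ^4 - 682γ^2 + 1521 = 0. So γ is a root of x^4 - 682x^2 + 1521. This polynomial is irreducible over Q: it has no rational root (each ±√151 ± √190 is irrational), and any factorization into two quadratics over Q would force √(28690) ∈ Q (pairing opposite roots) or √151, √190 ∈ Q (other pairings), all impossible. Hence [Q(γ):Q] = 4 = [Q(√151, √190):Q], so Q(γ) = Q(√151, √190).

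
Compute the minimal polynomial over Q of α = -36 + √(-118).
m_α(x) = x^2 + 72x + 1414

From α + 36 = √(-118), squaring gives (α + 36)^2 = -118, i.e. α^2 + 72α + 1296 = -118, so α^2 + 72α + 1414 = 0. The discriminant of x^2 + 72x + 1414 is (72)^2 - 4·(1414) = 5184 - 5656 = -472, and 4·(-118) is not a perfect square in Q since -118 is squarefree and ≠ 1. Hence x^2 + 72x + 1414 is irreducible over Q and is the minimal polynomial of α.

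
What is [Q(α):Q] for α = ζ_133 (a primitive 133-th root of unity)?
[Q(α):Q] = 108

The minimal polynomial of ζ_133 over Q is the 133-th cyclotomic polynomial Φ_133(x), which is irreducible over Q and has degree φ(133) = 108. Hence [Q(α):Q] = φ(133) = 108.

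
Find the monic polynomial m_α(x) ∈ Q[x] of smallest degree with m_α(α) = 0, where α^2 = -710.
m_α(x) = x^2 + 710

α satisfies α^2 + 710 = 0, so x^2 + 710 annihilates α. Since d = -710 is squarefree and ≠ 1, it is not a perfect square in Q, so x^2 + 710 has no rational root and is therefore irreducible over Q (a degree-2 polynomial over a field is irreducible iff it has no root). Hence m_α(x) = x^2 + 710.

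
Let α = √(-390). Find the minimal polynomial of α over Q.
m_α(x) = x^2 + 390

α satisfies α^2 + 390 = 0, so x^2 + 390 annihilates α. Since d = -390 is squarefree and ≠ 1, it is not a perfect square in Q, so x^2 + 390 has no rational root and is therefore irreducible over Q (a degree-2 polynomial over a field is irreducible iff it has no root). Hence m_α(x) = x^2 + 390.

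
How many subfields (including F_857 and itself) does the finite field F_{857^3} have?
F_{857^3} has 2 subfields

The subfields of F_{p^n} are exactly the fields F_{p^d} for d | n (each is the fixed field of the unique index-d subgroup of Gal(F_{p^n}/F_p) ≅ Z/nZ). The divisors of n = 3 are {1, 3}, giving 2 subfields: F_{857^1}, F_{857^3}.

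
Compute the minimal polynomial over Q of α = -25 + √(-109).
m_α(x) = x^2 + 50x + 734

From α + 25 = √(-109), squaring gives (α + 25)^2 = -109, i.e. α^2 + 50α + 625 = -109, so α^2 + 50α + 734 = 0. The discriminant of x^2 + 50x + 734 is (50)^2 - 4·(734) = 2500 - 2936 = -436, and 4·(-109) is not a perfect square in Q since -109 is squarefree and ≠ 1. Hence x^2 + 50x + 734 is irreducible over Q and is the minimal polynomial of α.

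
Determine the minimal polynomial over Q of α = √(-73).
m_α(x) = x^2 + 73

α satisfies α^2 + 73 = 0, so x^2 + 73 annihilates α. Since d = -73 is squarefree and ≠ 1, it is not a perfect square in Q, so x^2 + 73 has no rational root and is therefore irreducible over Q (a degree-2 polynomial over a field is irreducible iff it has no root). Hence m_α(x) = x^2 + 73.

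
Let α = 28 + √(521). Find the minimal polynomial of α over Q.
m_α(x) = x^2 - 56x + 263

From α - 28 = √(521), squaring gives (α - 28)^2 = 521, i.e. α^2 - 56α + 784 = 521, so α^2 - 56α + 263 = 0. The discriminant of x^2 - 56x + 263 is (-56)^2 - 4·(263) = 3136 - 1052 = 2084, and 4·(521) is not a perfect square in Q since 521 is squarefree and ≠ 1. Hence x^2 - 56x + 263 is irreducible over Q and is the minimal polynomial of α.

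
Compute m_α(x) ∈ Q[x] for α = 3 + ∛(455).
m_α(x) = x^3 - 9x^2 + 27x - 482

Set β = α - 3 = ∛(455), so β^3 = 455. Then (α - 3)^3 - 455 = 0, i.e. α is a root of g(x) = (x - 3)^3 - 455 = x^3 - 9x^2 + 27x - 482. Since g(x) = h(x - 3) where h(x) = x^3 - 455, and h is irreducible over Q (because 455 is not a perfect cube, so h has no rational root, and a monic cubic with no rational root is irreducible), g is also irreducible (irreducibility is preserved under the substitution x → x - 3). Hence m_α(x) = x^3 - 9x^2 + 27x - 482.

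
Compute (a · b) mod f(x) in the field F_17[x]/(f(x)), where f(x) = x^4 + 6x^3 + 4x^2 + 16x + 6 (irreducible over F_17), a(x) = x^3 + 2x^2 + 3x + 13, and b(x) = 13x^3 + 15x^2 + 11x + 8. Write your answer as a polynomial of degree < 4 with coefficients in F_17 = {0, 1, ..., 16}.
a · b ≡ 10x^3 + 13x^2 + 10x + 15 (mod f(x))

Multiply in F_17[x]: a(x)·b(x) = (x^3 + 2x^2 + 3x + 13)·(13x^3 + 15x^2 + 11x + 8) = 13x^6 + 7x^5 + 12x^4 + 6x^3 + 6x^2 + 14x + 2. This has degree ≥ 4, so divide by f(x) over F_17: 13x^6 + 7x^5 + 12x^4 + 6x^3 + 6x^2 + 14x + 2 = (13x^2 + 14x + 12)·(x^4 + 6x^3 + 4x^2 + 16x + 6) + (10x^3 + 13x^2 + 10x + 15). Hence a·b ≡ 10x^3 + 13x^2 + 10x + 15 (mod f). (F_17[x]/(f) is a field with 17^4 = 83521 elements since f is irreducible of degree 4.)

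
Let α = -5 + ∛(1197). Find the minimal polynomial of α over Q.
m_α(x) = x^3 + 15x^2 + 75x - 1072

Set β = α + 5 = ∛(1197), so β^3 = 1197. Then (α + 5)^3 - 1197 = 0, i.e. α is a root of g(x) = (x + 5)^3 - 1197 = x^3 + 15x^2 + 75x - 1072. Since g(x) = h(x + 5) where h(x) = x^3 - 1197, and h is irreducible over Q (because 1197 is not a perfect cube, so h has no rational root, and a monic cubic with no rational root is irreducible), g is also irreducible (irreducibility is preserved under the substitution x → x + 5). Hence m_α(x) = x^3 + 15x^2 + 75x - 1072.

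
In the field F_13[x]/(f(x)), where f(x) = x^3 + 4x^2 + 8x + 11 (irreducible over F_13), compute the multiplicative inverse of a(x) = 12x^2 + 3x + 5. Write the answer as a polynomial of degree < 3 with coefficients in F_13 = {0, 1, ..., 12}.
a(x)^(-1) ≡ 5x^2 + x + 10 (mod f(x))

Since f is irreducible over F_13, F_13[x]/(f) is a field and a(x) ≠ 0 has an inverse. Apply the extended Euclidean algorithm to f(x) and a(x) in F_13[x]: f(x) = (12x + 6)·a(x) + (8x + 7);  a(x) = (8x + 8)·(8x + 7) + (1). The last nonzero remainder is the constant 1 = gcd(f, a) in F_13. Back-substituting through the division chain expresses 1 = s(x)·a(x) + t(x)·f(x) with s(x) ≡ 5x^2 + x + 10 (mod f), so a(x)^(-1) ≡ s(x) = 5x^2 + x + 10 (mod f). Check: (12x^2 + 3x + 5)·(5x^2 + x + 10) = 8x^4 + x^3 + 5x^2 + 9x + 11 ≡ 1 (mod x^3 + 4x^2 + 8x + 11).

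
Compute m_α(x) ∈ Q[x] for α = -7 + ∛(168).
m_α(x) = x^3 + 21x^2 + 147x + 175

Set β = α + 7 = ∛(168), so β^3 = 168. Then (α + 7)^3 - 168 = 0, i.e. α is a root of g(x) = (x + 7)^3 - 168 = x^3 + 21x^2 + 147x + 175. Since g(x) = h(x + 7) where h(x) = x^3 - 168, and h is irreducible over Q (because 168 is not a perfect cube, so h has no rational root, and a monic cubic with no rational root is irreducible), g is also irreducible (irreducibility is preserved under the substitution x → x + 7). Hence m_α(x) = x^3 + 21x^2 + 147x + 175.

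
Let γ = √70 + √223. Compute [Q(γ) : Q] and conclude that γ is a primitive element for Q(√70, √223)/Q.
[Q(γ) : Q] = 4 (equivalently, Q(γ) = Q(√70, √223))

Obviously Q(γ) ⊆ Q(√70, √223), and [Q(√70, √223):Q] = 4 (since 70, 223 are distinct squarefree integers > 1 with 15610 not a perfect square). To show equality we compute the minimal polynomial of γ. From γ = √70 + √223: γ^2 = 70 + 2√(15610) + 223 = 293 + 2√(15610), so γ^2 - 293 = 2√(15610); squaring, (γ^2 - 293)^2 = 4·15610, i.e. γ^4 - 586γ^2 + 85849 - 62440 = 0, i.e. γ^4 - 586γ^2 + 23409 = 0. So γ is a root of x^4 - 586x^2 + 23409. This polynomial is irreducible over Q: it has no rational root (each ±√70 ± √223 is irrational), and any factorization into two quadratics over Q would force √(15610) ∈ Q (pairing opposite roots) or √70, √223 ∈ Q (other pairings), all impossible. Hence [Q(γ):Q] = 4 = [Q(√70, √223):Q], so Q(γ) = Q(√70, √223).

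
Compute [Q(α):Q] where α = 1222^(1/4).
[Q(α):Q] = 4

α is a root of x^4 - 1222. By Eisenstein's criterion at the prime p = 2 (which divides the constant term 1222 but p^2 = 4 does not, since 1222 is squarefree), x^4 - 1222 is irreducible over Q. Hence [Q(α):Q] = 4.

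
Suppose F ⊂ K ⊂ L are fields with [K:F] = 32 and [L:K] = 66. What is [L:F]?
[L:F] = 2112

The tower law says that for any tower of field extensions F ⊂ K ⊂ L with finite degrees, [L:F] = [L:K] · [K:F]. Here this gives [L:F] = 66 · 32 = 2112.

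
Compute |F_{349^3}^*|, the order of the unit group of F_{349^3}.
|F_{349^3}^*| = 42508548

F_{349^3} has 349^3 = 42508549 elements; its multiplicative group consists of all nonzero elements, so |F_{349^3}^*| = 42508549 - 1 = 42508548. (It is cyclic since any finite subgroup of the multiplicative group of a field is cyclic.)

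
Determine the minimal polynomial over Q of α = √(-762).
m_α(x) = x^2 + 762

α satisfies α^2 + 762 = 0, so x^2 + 762 annihilates α. Since d = -762 is squarefree and ≠ 1, it is not a perfect square in Q, so x^2 + 762 has no rational root and is therefore irreducible over Q (a degree-2 polynomial over a field is irreducible iff it has no root). Hence m_α(x) = x^2 + 762.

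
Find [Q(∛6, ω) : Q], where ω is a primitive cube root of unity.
[Q(∛6, ω) : Q] = 6

[Q(∛6):Q] = 3 (min poly x^3 - 6, irreducible since 6 is not a perfect cube). [Q(ω):Q] = 2 (min poly x^2 + x + 1). Since Q(∛6) ⊂ R and ω ∉ R, we have ω ∉ Q(∛6), so x^2 + x + 1 remains irreducible over Q(∛6) and [Q(∛6, ω) : Q(∛6)] = 2. By the tower law, [Q(∛6, ω) : Q] = 3 · 2 = 6. (In fact Q(∛6, ω) is the splitting field of x^3 - 6 over Q.)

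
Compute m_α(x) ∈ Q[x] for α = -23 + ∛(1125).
m_α(x) = x^3 + 69x^2 + 1587x + 11042

Set β = α + 23 = ∛(1125), so β^3 = 1125. Then (α + 23)^3 - 1125 = 0, i.e. α is a root of g(x) = (x + 23)^3 - 1125 = x^3 + 69x^2 + 1587x + 11042. Since g(x) = h(x + 23) where h(x) = x^3 - 1125, and h is irreducible over Q (because 1125 is not a perfect cube, so h has no rational root, and a monic cubic with no rational root is irreducible), g is also irreducible (irreducibility is preserved under the substitution x → x + 23). Hence m_α(x) = x^3 + 69x^2 + 1587x + 11042.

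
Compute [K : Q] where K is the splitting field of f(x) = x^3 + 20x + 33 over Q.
[K : Q] = 6

By the rational root test, any rational root of the monic integer polynomial f(x) = x^3 + 20x + 33 must be an integer dividing the constant term 33, i.e. one of ±{1, 3, 11, 33}. Evaluating: f(1) = 54, f(-1) = 12, f(3) = 120, f(-3) = -54, f(11) = 1584, f(-11) = -1518, f(33) = 36630, f(-33) = -36564; none is 0, so f has no rational root and is therefore irreducible over Q (a cubic with no linear factor over a field is irreducible). For an irreducible cubic, the Galois group is A_3 or S_3 according as the discriminant disc(f) = -4a^3 - 27b^2 = -4·(20)^3 - 27·(33)^2 = -61403 is or is not a square in Q. Here disc(f) = -61403 is not a perfect square in Q, so the Galois group of f over Q is not contained in A_3 and must be all of S_3. The splitting field has degree |S_3| = 6 over Q, so [K : Q] = 6.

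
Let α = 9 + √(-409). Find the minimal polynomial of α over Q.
m_α(x) = x^2 - 18x + 490

From α - 9 = √(-409), squaring gives (α - 9)^2 = -409, i.e. α^2 - 18α + 81 = -409, so α^2 - 18α + 490 = 0. The discriminant of x^2 - 18x + 490 is (-18)^2 - 4·(490) = 324 - 1960 = -1636, and 4·(-409) is not a perfect square in Q since -409 is squarefree and ≠ 1. Hence x^2 - 18x + 490 is irreducible over Q and is the minimal polynomial of α.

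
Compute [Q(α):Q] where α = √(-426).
[Q(α):Q] = 2

[Q(α):Q] equals the degree of the minimal polynomial of α. Here α^2 = -426 and x^2 + 426 is irreducible (d = -426 is squarefree, ≠ 1, hence not a square), so deg(m_α) = 2. Thus [Q(α):Q] = 2.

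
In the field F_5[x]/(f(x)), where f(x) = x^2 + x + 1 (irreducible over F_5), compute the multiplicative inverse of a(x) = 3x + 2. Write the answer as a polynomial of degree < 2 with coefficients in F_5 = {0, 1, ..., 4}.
a(x)^(-1) ≡ x + 2 (mod f(x))

Since f is irreducible over F_5, F_5[x]/(f) is a field and a(x) ≠ 0 has an inverse. Apply the extended Euclidean algorithm to f(x) and a(x) in F_5[x]: f(x) = (2x + 4)·a(x) + (3). The last nonzero remainder is the constant 3 = gcd(f, a) in F_5. Back-substituting through the division chain expresses 3 = s(x)·a(x) + t(x)·f(x) with s(x) ≡ 3x + 1 (mod f), so (3x + 1)·a(x) ≡ 3 (mod f). Multiplying by 3^(-1) ≡ 2 in F_5 gives a(x)^(-1) ≡ 2·(3x + 1) ≡ x + 2 (mod f). Check: (3x + 2)·(x + 2) = 3x^2 + 3x + 4 ≡ 1 (mod x^2 + x + 1).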